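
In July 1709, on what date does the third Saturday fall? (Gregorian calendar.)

July 1, 1709 is a Monday.
The first Saturday is therefore July 6 (5 days later).
The third Saturday is 6 + 2×7 = July 20.

July 20, 1709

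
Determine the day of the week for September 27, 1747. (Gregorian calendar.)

Doomsday rule: the anchor day for the 1700s is Sunday. For year 47: 47÷12 = 3 r 11, and 11÷4 = 2, so 3+11+2 = 16.
Sunday + 16 ≡ Tuesday — that's 1747's doomsday.
In September the doomsday date is Sep 5.
Sep 27 is 22 days after Sep 5; 22 mod 7 = 1, so Tuesday + 1 = Wednesday.

Wednesday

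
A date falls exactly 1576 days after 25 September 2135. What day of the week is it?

First find the weekday of Sep 25, 2135. Doomsday rule: the anchor day for the 2100s is Sunday. For year 35: 35÷12 = 2 r 11, and 11÷4 = 2, so 2+11+2 = 15.
Sunday + 15 ≡ Monday — that's 2135's doomsday.
In September the doomsday date is Sep 5.
Sep 25 is 20 days after Sep 5; 20 mod 7 = 6, so Monday + 6 = Sunday.
1576 mod 7 = 1, so 1576 days after a Sunday is Sunday + 1 = Monday.

Monday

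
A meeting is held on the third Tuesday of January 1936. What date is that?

January 1, 1936 is a Wednesday.
The first Tuesday is therefore January 7 (6 days later).
The third Tuesday is 7 + 2×7 = January 21.

January 21, 1936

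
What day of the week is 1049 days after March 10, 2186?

Mar 10, 2186 is a Friday.
1049 mod 7 = 6, so 1049 days after a Friday is Friday + 6 = Thursday.

Thursday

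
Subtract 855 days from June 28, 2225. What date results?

February 24, 2223

−365 (one year) → Jun 28, 2224 (490 left).
−366 (one year; includes Feb 29, 2224) → Jun 28, 2223 (124 left).
−28 → May 31, 2223 (end of May, 31 days; 96 left).
−31 → Apr 30, 2223 (end of Apr, 30 days; 65 left).
−30 → Mar 31, 2223 (end of Mar, 31 days; 35 left).
−31 → Feb 28, 2223 (end of Feb, 28 days; 4 left).
−4 → Feb 24, 2223.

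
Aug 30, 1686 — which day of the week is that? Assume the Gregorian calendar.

Friday

Doomsday rule: the anchor day for the 1600s is Tuesday. For year 86: 86÷12 = 7 r 2, and 2÷4 = 0, so 7+2+0 = 9.
Tuesday + 9 ≡ Thursday — that's 1686's doomsday.
In August the doomsday date is Aug 8.
Aug 30 is 22 days after Aug 8; 22 mod 7 = 1, so Thursday + 1 = Friday.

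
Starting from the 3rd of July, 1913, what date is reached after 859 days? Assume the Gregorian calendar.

November 9, 1915

+365 (one year) → Jul 3, 1914 (494 left).
+365 (one year) → Jul 3, 1915 (129 left).
Jul has 31 days: +29 → Aug 1, 1915 (100 left).
Aug has 31 days: +31 → Sep 1, 1915 (69 left).
Sep has 30 days: +30 → Oct 1, 1915 (39 left).
Oct has 31 days: +31 → Nov 1, 1915 (8 left).
+8 → Nov 9, 1915.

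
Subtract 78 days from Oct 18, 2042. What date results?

−18 → Sep 30, 2042 (end of Sep, 30 days; 60 left).
−30 → Aug 31, 2042 (end of Aug, 31 days; 30 left).
−30 → Aug 1, 2042.

August 1, 2042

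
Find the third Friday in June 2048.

June 19, 2048

June 1, 2048 is a Monday.
The first Friday is therefore June 5 (4 days later).
The third Friday is 5 + 2×7 = June 19.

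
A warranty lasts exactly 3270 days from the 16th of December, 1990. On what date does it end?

November 29, 1999

+365 (one year) → Dec 16, 1991 (2905 left).
+366 (one year; includes Feb 29, 1992) → Dec 16, 1992 (2539 left).
+365 (one year) → Dec 16, 1993 (2174 left).
+365 (one year) → Dec 16, 1994 (1809 left).
+365 (one year) → Dec 16, 1995 (1444 left).
+366 (one year; includes Feb 29, 1996) → Dec 16, 1996 (1078 left).
+365 (one year) → Dec 16, 1997 (713 left).
+365 (one year) → Dec 16, 1998 (348 left).
Dec has 31 days: +16 → Jan 1, 1999 (332 left).
Jan has 31 days: +31 → Feb 1, 1999 (301 left).
Feb has 28 days: +28 → Mar 1, 1999 (273 left).
Mar has 31 days: +31 → Apr 1, 1999 (242 left).
Apr has 30 days: +30 → May 1, 1999 (212 left).
May has 31 days: +31 → Jun 1, 1999 (181 left).
Jun has 30 days: +30 → Jul 1, 1999 (151 left).
Jul has 31 days: +31 → Aug 1, 1999 (120 left).
Aug has 31 days: +31 → Sep 1, 1999 (89 left).
Sep has 30 days: +30 → Oct 1, 1999 (59 left).
Oct has 31 days: +31 → Nov 1, 1999 (28 left).
+28 → Nov 29, 1999.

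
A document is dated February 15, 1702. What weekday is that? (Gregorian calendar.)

Wednesday

Doomsday rule: the anchor day for the 1700s is Sunday. For year 02: 2÷12 = 0 r 2, and 2÷4 = 0, so 0+2+0 = 2.
Sunday + 2 ≡ Tuesday — that's 1702's doomsday.
In February the doomsday date is Feb 28 (1702 is not a leap year).
Feb 15 is 13 days before Feb 28; 13 mod 7 = 6, so Tuesday − 6 = Wednesday.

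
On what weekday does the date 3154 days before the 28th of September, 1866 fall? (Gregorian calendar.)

Monday

First find the weekday of Sep 28, 1866. Doomsday rule: the anchor day for the 1800s is Friday. For year 66: 66÷12 = 5 r 6, and 6÷4 = 1, so 5+6+1 = 12.
Friday + 12 ≡ Wednesday — that's 1866's doomsday.
In September the doomsday date is Sep 5.
Sep 28 is 23 days after Sep 5; 23 mod 7 = 2, so Wednesday + 2 = Friday.
3154 mod 7 = 4, so 3154 days before a Friday is Friday − 4 = Monday.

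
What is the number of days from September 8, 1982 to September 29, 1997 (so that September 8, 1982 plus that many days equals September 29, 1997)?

Sep 8, 1982 → Sep 8, 1983: 365 days.
Sep 8, 1983 → Sep 8, 1984: 366 days (Feb 29, 1984 is in that span).
Sep 8, 1984 → Sep 8, 1985: 365 days.
Sep 8, 1985 → Sep 8, 1986: 365 days.
Sep 8, 1986 → Sep 8, 1987: 365 days.
Sep 8, 1987 → Sep 8, 1988: 366 days (Feb 29, 1988 is in that span).
Sep 8, 1988 → Sep 8, 1989: 365 days.
Sep 8, 1989 → Sep 8, 1990: 365 days.
Sep 8, 1990 → Sep 8, 1991: 365 days.
Sep 8, 1991 → Sep 8, 1992: 366 days (Feb 29, 1992 is in that span).
Sep 8, 1992 → Sep 8, 1993: 365 days.
Sep 8, 1993 → Sep 8, 1994: 365 days.
Sep 8, 1994 → Sep 8, 1995: 365 days.
Sep 8, 1995 → Sep 8, 1996: 366 days (Feb 29, 1996 is in that span).
Sep 8, 1996 → Oct 8, 1996: 30 days (September has 30).
Oct 8, 1996 → Nov 8, 1996: 31 days (October has 31).
Nov 8, 1996 → Dec 8, 1996: 30 days (November has 30).
Dec 8, 1996 → Jan 8, 1997: 31 days (December has 31).
Jan 8, 1997 → Feb 8, 1997: 31 days (January has 31).
Feb 8, 1997 → Mar 8, 1997: 28 days (February has 28).
Mar 8, 1997 → Apr 8, 1997: 31 days (March has 31).
Apr 8, 1997 → May 8, 1997: 30 days (April has 30).
May 8, 1997 → Jun 8, 1997: 31 days (May has 31).
Jun 8, 1997 → Jul 8, 1997: 30 days (June has 30).
Jul 8, 1997 → Aug 8, 1997: 31 days (July has 31).
Aug 8, 1997 → Sep 8, 1997: 31 days (August has 31).
Sep 8, 1997 → Sep 29, 1997: 21 days.
Total: 5500 days.

5500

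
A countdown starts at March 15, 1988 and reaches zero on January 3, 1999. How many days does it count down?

Mar 15, 1988 → Mar 15, 1989: 365 days.
Mar 15, 1989 → Mar 15, 1990: 365 days.
Mar 15, 1990 → Mar 15, 1991: 365 days.
Mar 15, 1991 → Mar 15, 1992: 366 days (Feb 29, 1992 is in that span).
Mar 15, 1992 → Mar 15, 1993: 365 days.
Mar 15, 1993 → Mar 15, 1994: 365 days.
Mar 15, 1994 → Mar 15, 1995: 365 days.
Mar 15, 1995 → Mar 15, 1996: 366 days (Feb 29, 1996 is in that span).
Mar 15, 1996 → Mar 15, 1997: 365 days.
Mar 15, 1997 → Mar 15, 1998: 365 days.
Mar 15, 1998 → Apr 15, 1998: 31 days (March has 31).
Apr 15, 1998 → May 15, 1998: 30 days (April has 30).
May 15, 1998 → Jun 15, 1998: 31 days (May has 31).
Jun 15, 1998 → Jul 15, 1998: 30 days (June has 30).
Jul 15, 1998 → Aug 15, 1998: 31 days (July has 31).
Aug 15, 1998 → Sep 15, 1998: 31 days (August has 31).
Sep 15, 1998 → Oct 15, 1998: 30 days (September has 30).
Oct 15, 1998 → Nov 15, 1998: 31 days (October has 31).
Nov 15, 1998 → Dec 15, 1998: 30 days (November has 30).
Dec 15, 1998 → Jan 3, 1999: 19 days.
Total: 3946 days.

3946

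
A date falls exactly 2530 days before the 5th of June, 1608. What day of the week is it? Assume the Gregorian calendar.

First find the weekday of Jun 5, 1608. Doomsday rule: the anchor day for the 1600s is Tuesday. For year 08: 8÷12 = 0 r 8, and 8÷4 = 2, so 0+8+2 = 10.
Tuesday + 10 ≡ Friday — that's 1608's doomsday.
In June the doomsday date is Jun 6.
Jun 5 is 1 day before Jun 6; 1 mod 7 = 1, so Friday − 1 = Thursday.
2530 mod 7 = 3, so 2530 days before a Thursday is Thursday − 3 = Monday.

Monday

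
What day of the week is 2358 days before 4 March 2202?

Friday

Mar 4, 2202 is a Thursday.
2358 mod 7 = 6, so 2358 days before a Thursday is Thursday − 6 = Friday.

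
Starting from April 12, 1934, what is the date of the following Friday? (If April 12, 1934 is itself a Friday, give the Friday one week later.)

April 13, 1934

Apr 12, 1934 is a Thursday.
From Thursday to the next Friday is 1 day.
Apr 12, 1934 + 1 = Apr 13, 1934.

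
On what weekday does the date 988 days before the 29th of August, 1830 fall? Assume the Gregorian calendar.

First find the weekday of Aug 29, 1830. Doomsday rule: the anchor day for the 1800s is Friday. For year 30: 30÷12 = 2 r 6, and 6÷4 = 1, so 2+6+1 = 9.
Friday + 9 ≡ Sunday — that's 1830's doomsday.
In August the doomsday date is Aug 8.
Aug 29 is 21 days after Aug 8; 21 mod 7 = 0, so Sunday + 0 = Sunday.
988 mod 7 = 1, so 988 days before a Sunday is Sunday − 1 = Saturday.

Saturday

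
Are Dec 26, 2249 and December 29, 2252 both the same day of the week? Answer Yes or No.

From Dec 26, 2249 to Dec 29, 2252 is 1099 days.
1099 mod 7 = 0, so they are the same weekday.
(Dec 26, 2249 is a Wednesday; Dec 29, 2252 is a Wednesday.)

Yes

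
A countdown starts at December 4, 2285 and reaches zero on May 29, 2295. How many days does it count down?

Dec 4, 2285 → Dec 4, 2286: 365 days.
Dec 4, 2286 → Dec 4, 2287: 365 days.
Dec 4, 2287 → Dec 4, 2288: 366 days (Feb 29, 2288 is in that span).
Dec 4, 2288 → Dec 4, 2289: 365 days.
Dec 4, 2289 → Dec 4, 2290: 365 days.
Dec 4, 2290 → Dec 4, 2291: 365 days.
Dec 4, 2291 → Dec 4, 2292: 366 days (Feb 29, 2292 is in that span).
Dec 4, 2292 → Dec 4, 2293: 365 days.
Dec 4, 2293 → Dec 4, 2294: 365 days.
Dec 4, 2294 → Jan 4, 2295: 31 days (December has 31).
Jan 4, 2295 → Feb 4, 2295: 31 days (January has 31).
Feb 4, 2295 → Mar 4, 2295: 28 days (February has 28).
Mar 4, 2295 → Apr 4, 2295: 31 days (March has 31).
Apr 4, 2295 → May 4, 2295: 30 days (April has 30).
May 4, 2295 → May 29, 2295: 25 days.
Total: 3463 days.

3463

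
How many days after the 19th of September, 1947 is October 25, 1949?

767

Sep 19, 1947 → Sep 19, 1948: 366 days (Feb 29, 1948 is in that span).
Sep 19, 1948 → Sep 19, 1949: 365 days.
Sep 19, 1949 → Oct 19, 1949: 30 days (September has 30).
Oct 19, 1949 → Oct 25, 1949: 6 days.
Total: 767 days.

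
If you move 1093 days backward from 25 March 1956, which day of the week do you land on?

First find the weekday of Mar 25, 1956. Doomsday rule: the anchor day for the 1900s is Wednesday. For year 56: 56÷12 = 4 r 8, and 8÷4 = 2, so 4+8+2 = 14.
Wednesday + 14 ≡ Wednesday — that's 1956's doomsday.
In March the doomsday date is Mar 14.
Mar 25 is 11 days after Mar 14; 11 mod 7 = 4, so Wednesday + 4 = Sunday.
1093 mod 7 = 1, so 1093 days before a Sunday is Sunday − 1 = Saturday.

Saturday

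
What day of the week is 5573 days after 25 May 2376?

Wednesday

May 25, 2376 is a Tuesday.
5573 mod 7 = 1, so 5573 days after a Tuesday is Tuesday + 1 = Wednesday.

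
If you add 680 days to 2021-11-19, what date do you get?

+365 (one year) → Nov 19, 2022 (315 left).
Nov has 30 days: +12 → Dec 1, 2022 (303 left).
Dec has 31 days: +31 → Jan 1, 2023 (272 left).
Jan has 31 days: +31 → Feb 1, 2023 (241 left).
Feb has 28 days: +28 → Mar 1, 2023 (213 left).
Mar has 31 days: +31 → Apr 1, 2023 (182 left).
Apr has 30 days: +30 → May 1, 2023 (152 left).
May has 31 days: +31 → Jun 1, 2023 (121 left).
Jun has 30 days: +30 → Jul 1, 2023 (91 left).
Jul has 31 days: +31 → Aug 1, 2023 (60 left).
Aug has 31 days: +31 → Sep 1, 2023 (29 left).
+29 → Sep 30, 2023.

September 30, 2023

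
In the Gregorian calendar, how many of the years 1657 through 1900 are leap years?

Multiples of 4 in [1657,1900]: 61.
Of those, multiples of 100: 3 (not leap unless ÷400).
Multiples of 400: 0.
Leap years = 61 − 3 + 0 = 58.

58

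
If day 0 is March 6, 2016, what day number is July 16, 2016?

Mar 6, 2016 → Apr 6, 2016: 31 days (March has 31).
Apr 6, 2016 → May 6, 2016: 30 days (April has 30).
May 6, 2016 → Jun 6, 2016: 31 days (May has 31).
Jun 6, 2016 → Jul 6, 2016: 30 days (June has 30).
Jul 6, 2016 → Jul 16, 2016: 10 days.
Total: 132 days.

132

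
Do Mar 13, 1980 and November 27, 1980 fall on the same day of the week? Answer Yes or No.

From Mar 13, 1980 to Nov 27, 1980 is 259 days.
259 mod 7 = 0, so they are the same weekday.
(Mar 13, 1980 is a Thursday; Nov 27, 1980 is a Thursday.)

Yes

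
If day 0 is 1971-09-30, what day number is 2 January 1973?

460

Sep 30, 1971 → Sep 30, 1972: 366 days (Feb 29, 1972 is in that span).
Sep 30, 1972 → Oct 30, 1972: 30 days (September has 30).
Oct 30, 1972 → Nov 30, 1972: 31 days (October has 31).
Nov 30, 1972 → Dec 30, 1972: 30 days (November has 30).
Dec 30, 1972 → Jan 2, 1973: 3 days.
Total: 460 days.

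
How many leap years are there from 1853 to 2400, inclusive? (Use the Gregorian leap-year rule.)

133

Multiples of 4 in [1853,2400]: 137.
Of those, multiples of 100: 6 (not leap unless ÷400).
Multiples of 400: 2.
Leap years = 137 − 6 + 2 = 133.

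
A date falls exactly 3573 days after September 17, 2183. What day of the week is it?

Saturday

Sep 17, 2183 is a Wednesday.
3573 mod 7 = 3, so 3573 days after a Wednesday is Wednesday + 3 = Saturday.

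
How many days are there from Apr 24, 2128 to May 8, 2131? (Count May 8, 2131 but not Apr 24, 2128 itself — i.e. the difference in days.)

Apr 24, 2128 → Apr 24, 2129: 365 days.
Apr 24, 2129 → Apr 24, 2130: 365 days.
Apr 24, 2130 → May 24, 2130: 30 days (April has 30).
May 24, 2130 → Jun 24, 2130: 31 days (May has 31).
Jun 24, 2130 → Jul 24, 2130: 30 days (June has 30).
Jul 24, 2130 → Aug 24, 2130: 31 days (July has 31).
Aug 24, 2130 → Sep 24, 2130: 31 days (August has 31).
Sep 24, 2130 → Oct 24, 2130: 30 days (September has 30).
Oct 24, 2130 → Nov 24, 2130: 31 days (October has 31).
Nov 24, 2130 → Dec 24, 2130: 30 days (November has 30).
Dec 24, 2130 → Jan 24, 2131: 31 days (December has 31).
Jan 24, 2131 → Feb 24, 2131: 31 days (January has 31).
Feb 24, 2131 → Mar 24, 2131: 28 days (February has 28).
Mar 24, 2131 → Apr 24, 2131: 31 days (March has 31).
Apr 24, 2131 → May 8, 2131: 14 days.
Total: 1109 days.

1109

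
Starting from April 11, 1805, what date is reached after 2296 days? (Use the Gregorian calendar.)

+365 (one year) → Apr 11, 1806 (1931 left).
+365 (one year) → Apr 11, 1807 (1566 left).
+366 (one year; includes Feb 29, 1808) → Apr 11, 1808 (1200 left).
+365 (one year) → Apr 11, 1809 (835 left).
+365 (one year) → Apr 11, 1810 (470 left).
+365 (one year) → Apr 11, 1811 (105 left).
Apr has 30 days: +20 → May 1, 1811 (85 left).
May has 31 days: +31 → Jun 1, 1811 (54 left).
Jun has 30 days: +30 → Jul 1, 1811 (24 left).
+24 → Jul 25, 1811.

July 25, 1811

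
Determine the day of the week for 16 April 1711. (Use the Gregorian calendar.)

Thursday

Doomsday rule: the anchor day for the 1700s is Sunday. For year 11: 11÷12 = 0 r 11, and 11÷4 = 2, so 0+11+2 = 13.
Sunday + 13 ≡ Saturday — that's 1711's doomsday.
In April the doomsday date is Apr 4.
Apr 16 is 12 days after Apr 4; 12 mod 7 = 5, so Saturday + 5 = Thursday.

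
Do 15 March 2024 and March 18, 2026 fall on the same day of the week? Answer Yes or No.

No

From Mar 15, 2024 to Mar 18, 2026 is 733 days.
733 mod 7 = 5, so they are different weekdays.
(Mar 15, 2024 is a Friday; Mar 18, 2026 is a Wednesday.)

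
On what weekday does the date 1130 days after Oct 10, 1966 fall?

Thursday

Oct 10, 1966 is a Monday.
1130 mod 7 = 3, so 1130 days after a Monday is Monday + 3 = Thursday.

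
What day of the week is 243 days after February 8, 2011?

Sunday

Feb 8, 2011 is a Tuesday.
243 mod 7 = 5, so 243 days after a Tuesday is Tuesday + 5 = Sunday.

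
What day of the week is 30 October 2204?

Doomsday rule: the anchor day for the 2200s is Friday. For year 04: 4÷12 = 0 r 4, and 4÷4 = 1, so 0+4+1 = 5.
Friday + 5 ≡ Wednesday — that's 2204's doomsday.
In October the doomsday date is Oct 10.
Oct 30 is 20 days after Oct 10; 20 mod 7 = 6, so Wednesday + 6 = Tuesday.

Tuesday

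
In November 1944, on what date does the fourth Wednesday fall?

November 1, 1944 is a Wednesday.
The first Wednesday is therefore November 1 (same day).
The fourth Wednesday is 1 + 3×7 = November 22.

November 22, 1944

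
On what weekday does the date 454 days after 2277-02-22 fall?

Feb 22, 2277 is a Thursday.
454 mod 7 = 6, so 454 days after a Thursday is Thursday + 6 = Wednesday.

Wednesday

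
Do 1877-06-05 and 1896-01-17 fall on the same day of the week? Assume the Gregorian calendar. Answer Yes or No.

No

From Jun 5, 1877 to Jan 17, 1896 is 6800 days.
6800 mod 7 = 3, so they are different weekdays.
(Jun 5, 1877 is a Tuesday; Jan 17, 1896 is a Friday.)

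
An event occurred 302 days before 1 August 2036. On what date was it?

−1 → Jul 31, 2036 (end of Jul, 31 days; 301 left).
−31 → Jun 30, 2036 (end of Jun, 30 days; 270 left).
−30 → May 31, 2036 (end of May, 31 days; 240 left).
−31 → Apr 30, 2036 (end of Apr, 30 days; 209 left).
−30 → Mar 31, 2036 (end of Mar, 31 days; 179 left).
−31 → Feb 29, 2036 (end of Feb, 29 days; 148 left).
−29 → Jan 31, 2036 (end of Jan, 31 days; 119 left).
−31 → Dec 31, 2035 (end of Dec, 31 days; 88 left).
−31 → Nov 30, 2035 (end of Nov, 30 days; 57 left).
−30 → Oct 31, 2035 (end of Oct, 31 days; 27 left).
−27 → Oct 4, 2035.

October 4, 2035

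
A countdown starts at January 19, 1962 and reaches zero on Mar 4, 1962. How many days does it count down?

Jan 19, 1962 → Feb 19, 1962: 31 days (January has 31).
Feb 19, 1962 → Mar 4, 1962: 13 days.
Total: 44 days.

44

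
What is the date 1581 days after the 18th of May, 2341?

September 15, 2345

+365 (one year) → May 18, 2342 (1216 left).
+365 (one year) → May 18, 2343 (851 left).
+366 (one year; includes Feb 29, 2344) → May 18, 2344 (485 left).
+365 (one year) → May 18, 2345 (120 left).
May has 31 days: +14 → Jun 1, 2345 (106 left).
Jun has 30 days: +30 → Jul 1, 2345 (76 left).
Jul has 31 days: +31 → Aug 1, 2345 (45 left).
Aug has 31 days: +31 → Sep 1, 2345 (14 left).
+14 → Sep 15, 2345.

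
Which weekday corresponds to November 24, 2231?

Thursday

Doomsday rule: the anchor day for the 2200s is Friday. For year 31: 31÷12 = 2 r 7, and 7÷4 = 1, so 2+7+1 = 10.
Friday + 10 ≡ Monday — that's 2231's doomsday.
In November the doomsday date is Nov 7.
Nov 24 is 17 days after Nov 7; 17 mod 7 = 3, so Monday + 3 = Thursday.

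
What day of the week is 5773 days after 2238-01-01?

Jan 1, 2238 is a Monday.
5773 mod 7 = 5, so 5773 days after a Monday is Monday + 5 = Saturday.

Saturday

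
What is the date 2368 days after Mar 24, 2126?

September 16, 2132

+365 (one year) → Mar 24, 2127 (2003 left).
+366 (one year; includes Feb 29, 2128) → Mar 24, 2128 (1637 left).
+365 (one year) → Mar 24, 2129 (1272 left).
+365 (one year) → Mar 24, 2130 (907 left).
+365 (one year) → Mar 24, 2131 (542 left).
+366 (one year; includes Feb 29, 2132) → Mar 24, 2132 (176 left).
Mar has 31 days: +8 → Apr 1, 2132 (168 left).
Apr has 30 days: +30 → May 1, 2132 (138 left).
May has 31 days: +31 → Jun 1, 2132 (107 left).
Jun has 30 days: +30 → Jul 1, 2132 (77 left).
Jul has 31 days: +31 → Aug 1, 2132 (46 left).
Aug has 31 days: +31 → Sep 1, 2132 (15 left).
+15 → Sep 16, 2132.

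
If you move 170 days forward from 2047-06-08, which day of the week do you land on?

Monday

Jun 8, 2047 is a Saturday.
170 mod 7 = 2, so 170 days after a Saturday is Saturday + 2 = Monday.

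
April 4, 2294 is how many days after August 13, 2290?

Aug 13, 2290 → Aug 13, 2291: 365 days.
Aug 13, 2291 → Aug 13, 2292: 366 days (Feb 29, 2292 is in that span).
Aug 13, 2292 → Aug 13, 2293: 365 days.
Aug 13, 2293 → Sep 13, 2293: 31 days (August has 31).
Sep 13, 2293 → Oct 13, 2293: 30 days (September has 30).
Oct 13, 2293 → Nov 13, 2293: 31 days (October has 31).
Nov 13, 2293 → Dec 13, 2293: 30 days (November has 30).
Dec 13, 2293 → Jan 13, 2294: 31 days (December has 31).
Jan 13, 2294 → Feb 13, 2294: 31 days (January has 31).
Feb 13, 2294 → Mar 13, 2294: 28 days (February has 28).
Mar 13, 2294 → Apr 4, 2294: 22 days.
Total: 1330 days.

1330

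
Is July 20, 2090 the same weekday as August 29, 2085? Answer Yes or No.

From Aug 29, 2085 to Jul 20, 2090 is 1786 days.
1786 mod 7 = 1, so they are different weekdays.
(Aug 29, 2085 is a Wednesday; Jul 20, 2090 is a Thursday.)

No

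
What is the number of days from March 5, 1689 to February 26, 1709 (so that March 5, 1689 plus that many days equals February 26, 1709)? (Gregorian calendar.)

Mar 5, 1689 → Mar 5, 1690: 365 days.
Mar 5, 1690 → Mar 5, 1691: 365 days.
Mar 5, 1691 → Mar 5, 1692: 366 days (Feb 29, 1692 is in that span).
Mar 5, 1692 → Mar 5, 1693: 365 days.
Mar 5, 1693 → Mar 5, 1694: 365 days.
Mar 5, 1694 → Mar 5, 1695: 365 days.
Mar 5, 1695 → Mar 5, 1696: 366 days (Feb 29, 1696 is in that span).
Mar 5, 1696 → Mar 5, 1697: 365 days.
Mar 5, 1697 → Mar 5, 1698: 365 days.
Mar 5, 1698 → Mar 5, 1699: 365 days.
Mar 5, 1699 → Mar 5, 1700: 365 days.
Mar 5, 1700 → Mar 5, 1701: 365 days.
Mar 5, 1701 → Mar 5, 1702: 365 days.
Mar 5, 1702 → Mar 5, 1703: 365 days.
Mar 5, 1703 → Mar 5, 1704: 366 days (Feb 29, 1704 is in that span).
Mar 5, 1704 → Mar 5, 1705: 365 days.
Mar 5, 1705 → Mar 5, 1706: 365 days.
Mar 5, 1706 → Mar 5, 1707: 365 days.
Mar 5, 1707 → Mar 5, 1708: 366 days (Feb 29, 1708 is in that span).
Mar 5, 1708 → Apr 5, 1708: 31 days (March has 31).
Apr 5, 1708 → May 5, 1708: 30 days (April has 30).
May 5, 1708 → Jun 5, 1708: 31 days (May has 31).
Jun 5, 1708 → Jul 5, 1708: 30 days (June has 30).
Jul 5, 1708 → Aug 5, 1708: 31 days (July has 31).
Aug 5, 1708 → Sep 5, 1708: 31 days (August has 31).
Sep 5, 1708 → Oct 5, 1708: 30 days (September has 30).
Oct 5, 1708 → Nov 5, 1708: 31 days (October has 31).
Nov 5, 1708 → Dec 5, 1708: 30 days (November has 30).
Dec 5, 1708 → Jan 5, 1709: 31 days (December has 31).
Jan 5, 1709 → Feb 5, 1709: 31 days (January has 31).
Feb 5, 1709 → Feb 26, 1709: 21 days.
Total: 7297 days.

7297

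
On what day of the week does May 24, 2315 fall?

Doomsday rule: the anchor day for the 2300s is Wednesday. For year 15: 15÷12 = 1 r 3, and 3÷4 = 0, so 1+3+0 = 4.
Wednesday + 4 ≡ Sunday — that's 2315's doomsday.
In May the doomsday date is May 9.
May 24 is 15 days after May 9; 15 mod 7 = 1, so Sunday + 1 = Monday.

Monday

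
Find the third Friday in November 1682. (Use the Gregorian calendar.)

November 1, 1682 is a Sunday.
The first Friday is therefore November 6 (5 days later).
The third Friday is 6 + 2×7 = November 20.

November 20, 1682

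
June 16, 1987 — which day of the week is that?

Tuesday

Doomsday rule: the anchor day for the 1900s is Wednesday. For year 87: 87÷12 = 7 r 3, and 3÷4 = 0, so 7+3+0 = 10.
Wednesday + 10 ≡ Saturday — that's 1987's doomsday.
In June the doomsday date is Jun 6.
Jun 16 is 10 days after Jun 6; 10 mod 7 = 3, so Saturday + 3 = Tuesday.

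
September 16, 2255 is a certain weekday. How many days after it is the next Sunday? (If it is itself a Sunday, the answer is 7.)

7

Sep 16, 2255 is a Sunday.
From Sunday to the next Sunday is 7 days.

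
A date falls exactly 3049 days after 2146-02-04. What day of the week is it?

Tuesday

Feb 4, 2146 is a Friday.
3049 mod 7 = 4, so 3049 days after a Friday is Friday + 4 = Tuesday.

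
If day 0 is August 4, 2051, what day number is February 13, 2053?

Aug 4, 2051 → Aug 4, 2052: 366 days (Feb 29, 2052 is in that span).
Aug 4, 2052 → Sep 4, 2052: 31 days (August has 31).
Sep 4, 2052 → Oct 4, 2052: 30 days (September has 30).
Oct 4, 2052 → Nov 4, 2052: 31 days (October has 31).
Nov 4, 2052 → Dec 4, 2052: 30 days (November has 30).
Dec 4, 2052 → Jan 4, 2053: 31 days (December has 31).
Jan 4, 2053 → Feb 4, 2053: 31 days (January has 31).
Feb 4, 2053 → Feb 13, 2053: 9 days.
Total: 559 days.

559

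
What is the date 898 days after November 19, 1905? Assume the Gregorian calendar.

May 5, 1908

+365 (one year) → Nov 19, 1906 (533 left).
+365 (one year) → Nov 19, 1907 (168 left).
Nov has 30 days: +12 → Dec 1, 1907 (156 left).
Dec has 31 days: +31 → Jan 1, 1908 (125 left).
Jan has 31 days: +31 → Feb 1, 1908 (94 left).
Feb has 29 days: +29 → Mar 1, 1908 (65 left).
Mar has 31 days: +31 → Apr 1, 1908 (34 left).
Apr has 30 days: +30 → May 1, 1908 (4 left).
+4 → May 5, 1908.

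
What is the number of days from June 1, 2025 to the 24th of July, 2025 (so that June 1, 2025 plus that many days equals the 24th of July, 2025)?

53

Jun 1, 2025 → Jul 1, 2025: 30 days (June has 30).
Jul 1, 2025 → Jul 24, 2025: 23 days.
Total: 53 days.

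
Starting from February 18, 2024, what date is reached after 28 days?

Feb has 29 days: +12 → Mar 1, 2024 (16 left).
+16 → Mar 17, 2024.

March 17, 2024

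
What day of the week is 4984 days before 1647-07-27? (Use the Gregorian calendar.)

Jul 27, 1647 is a Saturday.
4984 mod 7 = 0, so 4984 days before a Saturday is Saturday − 0 = Saturday.

Saturday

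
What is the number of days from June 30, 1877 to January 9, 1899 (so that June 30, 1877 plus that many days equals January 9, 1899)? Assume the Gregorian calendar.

Jun 30, 1877 → Jun 30, 1878: 365 days.
Jun 30, 1878 → Jun 30, 1879: 365 days.
Jun 30, 1879 → Jun 30, 1880: 366 days (Feb 29, 1880 is in that span).
Jun 30, 1880 → Jun 30, 1881: 365 days.
Jun 30, 1881 → Jun 30, 1882: 365 days.
Jun 30, 1882 → Jun 30, 1883: 365 days.
Jun 30, 1883 → Jun 30, 1884: 366 days (Feb 29, 1884 is in that span).
Jun 30, 1884 → Jun 30, 1885: 365 days.
Jun 30, 1885 → Jun 30, 1886: 365 days.
Jun 30, 1886 → Jun 30, 1887: 365 days.
Jun 30, 1887 → Jun 30, 1888: 366 days (Feb 29, 1888 is in that span).
Jun 30, 1888 → Jun 30, 1889: 365 days.
Jun 30, 1889 → Jun 30, 1890: 365 days.
Jun 30, 1890 → Jun 30, 1891: 365 days.
Jun 30, 1891 → Jun 30, 1892: 366 days (Feb 29, 1892 is in that span).
Jun 30, 1892 → Jun 30, 1893: 365 days.
Jun 30, 1893 → Jun 30, 1894: 365 days.
Jun 30, 1894 → Jun 30, 1895: 365 days.
Jun 30, 1895 → Jun 30, 1896: 366 days (Feb 29, 1896 is in that span).
Jun 30, 1896 → Jun 30, 1897: 365 days.
Jun 30, 1897 → Jun 30, 1898: 365 days.
Jun 30, 1898 → Jul 30, 1898: 30 days (June has 30).
Jul 30, 1898 → Aug 30, 1898: 31 days (July has 31).
Aug 30, 1898 → Sep 30, 1898: 31 days (August has 31).
Sep 30, 1898 → Oct 30, 1898: 30 days (September has 30).
Oct 30, 1898 → Nov 30, 1898: 31 days (October has 31).
Nov 30, 1898 → Dec 30, 1898: 30 days (November has 30).
Dec 30, 1898 → Jan 9, 1899: 10 days.
Total: 7863 days.

7863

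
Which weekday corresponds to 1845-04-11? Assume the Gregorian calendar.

Doomsday rule: the anchor day for the 1800s is Friday. For year 45: 45÷12 = 3 r 9, and 9÷4 = 2, so 3+9+2 = 14.
Friday + 14 ≡ Friday — that's 1845's doomsday.
In April the doomsday date is Apr 4.
Apr 11 is 7 days after Apr 4; 7 mod 7 = 0, so Friday + 0 = Friday.

Friday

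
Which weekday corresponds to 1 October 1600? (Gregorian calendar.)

Doomsday rule: the anchor day for the 1600s is Tuesday. For year 00: 0÷12 = 0 r 0, and 0÷4 = 0, so 0+0+0 = 0.
Tuesday + 0 ≡ Tuesday — that's 1600's doomsday.
In October the doomsday date is Oct 10.
Oct 1 is 9 days before Oct 10; 9 mod 7 = 2, so Tuesday − 2 = Sunday.

Sunday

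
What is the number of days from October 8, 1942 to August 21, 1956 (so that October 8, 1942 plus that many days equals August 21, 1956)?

Oct 8, 1942 → Oct 8, 1943: 365 days.
Oct 8, 1943 → Oct 8, 1944: 366 days (Feb 29, 1944 is in that span).
Oct 8, 1944 → Oct 8, 1945: 365 days.
Oct 8, 1945 → Oct 8, 1946: 365 days.
Oct 8, 1946 → Oct 8, 1947: 365 days.
Oct 8, 1947 → Oct 8, 1948: 366 days (Feb 29, 1948 is in that span).
Oct 8, 1948 → Oct 8, 1949: 365 days.
Oct 8, 1949 → Oct 8, 1950: 365 days.
Oct 8, 1950 → Oct 8, 1951: 365 days.
Oct 8, 1951 → Oct 8, 1952: 366 days (Feb 29, 1952 is in that span).
Oct 8, 1952 → Oct 8, 1953: 365 days.
Oct 8, 1953 → Oct 8, 1954: 365 days.
Oct 8, 1954 → Oct 8, 1955: 365 days.
Oct 8, 1955 → Nov 8, 1955: 31 days (October has 31).
Nov 8, 1955 → Dec 8, 1955: 30 days (November has 30).
Dec 8, 1955 → Jan 8, 1956: 31 days (December has 31).
Jan 8, 1956 → Feb 8, 1956: 31 days (January has 31).
Feb 8, 1956 → Mar 8, 1956: 29 days (February has 29).
Mar 8, 1956 → Apr 8, 1956: 31 days (March has 31).
Apr 8, 1956 → May 8, 1956: 30 days (April has 30).
May 8, 1956 → Jun 8, 1956: 31 days (May has 31).
Jun 8, 1956 → Jul 8, 1956: 30 days (June has 30).
Jul 8, 1956 → Aug 8, 1956: 31 days (July has 31).
Aug 8, 1956 → Aug 21, 1956: 13 days.
Total: 5066 days.

5066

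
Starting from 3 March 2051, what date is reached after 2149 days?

+366 (one year; includes Feb 29, 2052) → Mar 3, 2052 (1783 left).
+365 (one year) → Mar 3, 2053 (1418 left).
+365 (one year) → Mar 3, 2054 (1053 left).
+365 (one year) → Mar 3, 2055 (688 left).
+366 (one year; includes Feb 29, 2056) → Mar 3, 2056 (322 left).
Mar has 31 days: +29 → Apr 1, 2056 (293 left).
Apr has 30 days: +30 → May 1, 2056 (263 left).
May has 31 days: +31 → Jun 1, 2056 (232 left).
Jun has 30 days: +30 → Jul 1, 2056 (202 left).
Jul has 31 days: +31 → Aug 1, 2056 (171 left).
Aug has 31 days: +31 → Sep 1, 2056 (140 left).
Sep has 30 days: +30 → Oct 1, 2056 (110 left).
Oct has 31 days: +31 → Nov 1, 2056 (79 left).
Nov has 30 days: +30 → Dec 1, 2056 (49 left).
Dec has 31 days: +31 → Jan 1, 2057 (18 left).
+18 → Jan 19, 2057.

January 19, 2057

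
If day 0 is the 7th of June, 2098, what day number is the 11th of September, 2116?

Jun 7, 2098 → Jun 7, 2099: 365 days.
Jun 7, 2099 → Jun 7, 2100: 365 days.
Jun 7, 2100 → Jun 7, 2101: 365 days.
Jun 7, 2101 → Jun 7, 2102: 365 days.
Jun 7, 2102 → Jun 7, 2103: 365 days.
Jun 7, 2103 → Jun 7, 2104: 366 days (Feb 29, 2104 is in that span).
Jun 7, 2104 → Jun 7, 2105: 365 days.
Jun 7, 2105 → Jun 7, 2106: 365 days.
Jun 7, 2106 → Jun 7, 2107: 365 days.
Jun 7, 2107 → Jun 7, 2108: 366 days (Feb 29, 2108 is in that span).
Jun 7, 2108 → Jun 7, 2109: 365 days.
Jun 7, 2109 → Jun 7, 2110: 365 days.
Jun 7, 2110 → Jun 7, 2111: 365 days.
Jun 7, 2111 → Jun 7, 2112: 366 days (Feb 29, 2112 is in that span).
Jun 7, 2112 → Jun 7, 2113: 365 days.
Jun 7, 2113 → Jun 7, 2114: 365 days.
Jun 7, 2114 → Jun 7, 2115: 365 days.
Jun 7, 2115 → Jun 7, 2116: 366 days (Feb 29, 2116 is in that span).
Jun 7, 2116 → Jul 7, 2116: 30 days (June has 30).
Jul 7, 2116 → Aug 7, 2116: 31 days (July has 31).
Aug 7, 2116 → Sep 7, 2116: 31 days (August has 31).
Sep 7, 2116 → Sep 11, 2116: 4 days.
Total: 6670 days.

6670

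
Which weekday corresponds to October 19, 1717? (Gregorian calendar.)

Tuesday

Doomsday rule: the anchor day for the 1700s is Sunday. For year 17: 17÷12 = 1 r 5, and 5÷4 = 1, so 1+5+1 = 7.
Sunday + 7 ≡ Sunday — that's 1717's doomsday.
In October the doomsday date is Oct 10.
Oct 19 is 9 days after Oct 10; 9 mod 7 = 2, so Sunday + 2 = Tuesday.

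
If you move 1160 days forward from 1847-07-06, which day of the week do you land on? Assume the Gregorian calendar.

Sunday

Jul 6, 1847 is a Tuesday.
1160 mod 7 = 5, so 1160 days after a Tuesday is Tuesday + 5 = Sunday.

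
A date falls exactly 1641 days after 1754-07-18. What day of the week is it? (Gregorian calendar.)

Sunday

First find the weekday of Jul 18, 1754. Doomsday rule: the anchor day for the 1700s is Sunday. For year 54: 54÷12 = 4 r 6, and 6÷4 = 1, so 4+6+1 = 11.
Sunday + 11 ≡ Thursday — that's 1754's doomsday.
In July the doomsday date is Jul 11.
Jul 18 is 7 days after Jul 11; 7 mod 7 = 0, so Thursday + 0 = Thursday.
1641 mod 7 = 3, so 1641 days after a Thursday is Thursday + 3 = Sunday.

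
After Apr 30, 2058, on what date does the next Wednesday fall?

May 1, 2058

Apr 30, 2058 is a Tuesday.
From Tuesday to the next Wednesday is 1 day.
Apr 30, 2058 + 1 = May 1, 2058.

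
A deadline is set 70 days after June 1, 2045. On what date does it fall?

Jun has 30 days: +30 → Jul 1, 2045 (40 left).
Jul has 31 days: +31 → Aug 1, 2045 (9 left).
+9 → Aug 10, 2045.

August 10, 2045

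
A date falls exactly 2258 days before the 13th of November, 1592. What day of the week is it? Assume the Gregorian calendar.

First find the weekday of Nov 13, 1592. Doomsday rule: the anchor day for the 1500s is Wednesday. For year 92: 92÷12 = 7 r 8, and 8÷4 = 2, so 7+8+2 = 17.
Wednesday + 17 ≡ Saturday — that's 1592's doomsday.
In November the doomsday date is Nov 7.
Nov 13 is 6 days after Nov 7; 6 mod 7 = 6, so Saturday + 6 = Friday.
2258 mod 7 = 4, so 2258 days before a Friday is Friday − 4 = Monday.

Monday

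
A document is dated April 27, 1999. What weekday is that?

Doomsday rule: the anchor day for the 1900s is Wednesday. For year 99: 99÷12 = 8 r 3, and 3÷4 = 0, so 8+3+0 = 11.
Wednesday + 11 ≡ Sunday — that's 1999's doomsday.
In April the doomsday date is Apr 4.
Apr 27 is 23 days after Apr 4; 23 mod 7 = 2, so Sunday + 2 = Tuesday.

Tuesday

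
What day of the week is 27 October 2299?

Friday

Doomsday rule: the anchor day for the 2200s is Friday. For year 99: 99÷12 = 8 r 3, and 3÷4 = 0, so 8+3+0 = 11.
Friday + 11 ≡ Tuesday — that's 2299's doomsday.
In October the doomsday date is Oct 10.
Oct 27 is 17 days after Oct 10; 17 mod 7 = 3, so Tuesday + 3 = Friday.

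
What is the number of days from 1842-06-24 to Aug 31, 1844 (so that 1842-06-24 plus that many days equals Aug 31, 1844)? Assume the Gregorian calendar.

Jun 24, 1842 → Jun 24, 1843: 365 days.
Jun 24, 1843 → Jun 24, 1844: 366 days (Feb 29, 1844 is in that span).
Jun 24, 1844 → Jul 24, 1844: 30 days (June has 30).
Jul 24, 1844 → Aug 24, 1844: 31 days (July has 31).
Aug 24, 1844 → Aug 31, 1844: 7 days.
Total: 799 days.

799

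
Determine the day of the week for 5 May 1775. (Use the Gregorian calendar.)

Friday

Doomsday rule: the anchor day for the 1700s is Sunday. For year 75: 75÷12 = 6 r 3, and 3÷4 = 0, so 6+3+0 = 9.
Sunday + 9 ≡ Tuesday — that's 1775's doomsday.
In May the doomsday date is May 9.
May 5 is 4 days before May 9; 4 mod 7 = 4, so Tuesday − 4 = Friday.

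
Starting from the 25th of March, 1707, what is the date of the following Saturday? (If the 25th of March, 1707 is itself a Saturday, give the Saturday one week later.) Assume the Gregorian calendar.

Mar 25, 1707 is a Friday.
From Friday to the next Saturday is 1 day.
Mar 25, 1707 + 1 = Mar 26, 1707.

March 26, 1707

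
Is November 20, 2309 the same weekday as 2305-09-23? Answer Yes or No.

Yes

From Sep 23, 2305 to Nov 20, 2309 is 1519 days.
1519 mod 7 = 0, so they are the same weekday.
(Sep 23, 2305 is a Saturday; Nov 20, 2309 is a Saturday.)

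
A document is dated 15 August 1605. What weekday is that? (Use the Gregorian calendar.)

Monday

Doomsday rule: the anchor day for the 1600s is Tuesday. For year 05: 5÷12 = 0 r 5, and 5÷4 = 1, so 0+5+1 = 6.
Tuesday + 6 ≡ Monday — that's 1605's doomsday.
In August the doomsday date is Aug 8.
Aug 15 is 7 days after Aug 8; 7 mod 7 = 0, so Monday + 0 = Monday.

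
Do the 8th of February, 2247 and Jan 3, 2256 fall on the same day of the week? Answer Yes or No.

From Feb 8, 2247 to Jan 3, 2256 is 3251 days.
3251 mod 7 = 3, so they are different weekdays.
(Feb 8, 2247 is a Monday; Jan 3, 2256 is a Thursday.)

No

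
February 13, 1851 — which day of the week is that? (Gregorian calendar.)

Thursday

Doomsday rule: the anchor day for the 1800s is Friday. For year 51: 51÷12 = 4 r 3, and 3÷4 = 0, so 4+3+0 = 7.
Friday + 7 ≡ Friday — that's 1851's doomsday.
In February the doomsday date is Feb 28 (1851 is not a leap year).
Feb 13 is 15 days before Feb 28; 15 mod 7 = 1, so Friday − 1 = Thursday.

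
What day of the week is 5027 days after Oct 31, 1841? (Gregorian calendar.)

Monday

First find the weekday of Oct 31, 1841. Doomsday rule: the anchor day for the 1800s is Friday. For year 41: 41÷12 = 3 r 5, and 5÷4 = 1, so 3+5+1 = 9.
Friday + 9 ≡ Sunday — that's 1841's doomsday.
In October the doomsday date is Oct 10.
Oct 31 is 21 days after Oct 10; 21 mod 7 = 0, so Sunday + 0 = Sunday.
5027 mod 7 = 1, so 5027 days after a Sunday is Sunday + 1 = Monday.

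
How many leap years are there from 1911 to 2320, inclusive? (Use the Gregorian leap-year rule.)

Multiples of 4 in [1911,2320]: 103.
Of those, multiples of 100: 4 (not leap unless ÷400).
Multiples of 400: 1.
Leap years = 103 − 4 + 1 = 100.

100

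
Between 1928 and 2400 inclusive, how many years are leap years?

116

Multiples of 4 in [1928,2400]: 119.
Of those, multiples of 100: 5 (not leap unless ÷400).
Multiples of 400: 2.
Leap years = 119 − 5 + 2 = 116.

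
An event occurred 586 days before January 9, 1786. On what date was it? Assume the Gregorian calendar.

−365 (one year) → Jan 9, 1785 (221 left).
−9 → Dec 31, 1784 (end of Dec, 31 days; 212 left).
−31 → Nov 30, 1784 (end of Nov, 30 days; 181 left).
−30 → Oct 31, 1784 (end of Oct, 31 days; 151 left).
−31 → Sep 30, 1784 (end of Sep, 30 days; 120 left).
−30 → Aug 31, 1784 (end of Aug, 31 days; 90 left).
−31 → Jul 31, 1784 (end of Jul, 31 days; 59 left).
−31 → Jun 30, 1784 (end of Jun, 30 days; 28 left).
−28 → Jun 2, 1784.

June 2, 1784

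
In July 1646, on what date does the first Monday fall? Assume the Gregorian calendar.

July 1, 1646 is a Sunday.
The first Monday is therefore July 2 (1 days later).

July 2, 1646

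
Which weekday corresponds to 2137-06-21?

Friday

Doomsday rule: the anchor day for the 2100s is Sunday. For year 37: 37÷12 = 3 r 1, and 1÷4 = 0, so 3+1+0 = 4.
Sunday + 4 ≡ Thursday — that's 2137's doomsday.
In June the doomsday date is Jun 6.
Jun 21 is 15 days after Jun 6; 15 mod 7 = 1, so Thursday + 1 = Friday.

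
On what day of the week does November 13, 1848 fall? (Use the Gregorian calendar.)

Doomsday rule: the anchor day for the 1800s is Friday. For year 48: 48÷12 = 4 r 0, and 0÷4 = 0, so 4+0+0 = 4.
Friday + 4 ≡ Tuesday — that's 1848's doomsday.
In November the doomsday date is Nov 7.
Nov 13 is 6 days after Nov 7; 6 mod 7 = 6, so Tuesday + 6 = Monday.

Monday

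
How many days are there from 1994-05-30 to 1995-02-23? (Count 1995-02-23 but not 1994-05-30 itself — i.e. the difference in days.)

269

May 30, 1994 → Jun 30, 1994: 31 days (May has 31).
Jun 30, 1994 → Jul 30, 1994: 30 days (June has 30).
Jul 30, 1994 → Aug 30, 1994: 31 days (July has 31).
Aug 30, 1994 → Sep 30, 1994: 31 days (August has 31).
Sep 30, 1994 → Oct 30, 1994: 30 days (September has 30).
Oct 30, 1994 → Nov 30, 1994: 31 days (October has 31).
Nov 30, 1994 → Dec 30, 1994: 30 days (November has 30).
Dec 30, 1994 → Jan 30, 1995: 31 days (December has 31).
Jan 30, 1995 → Feb 23, 1995: 24 days.
Total: 269 days.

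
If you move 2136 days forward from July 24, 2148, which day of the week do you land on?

Thursday

First find the weekday of Jul 24, 2148. Doomsday rule: the anchor day for the 2100s is Sunday. For year 48: 48÷12 = 4 r 0, and 0÷4 = 0, so 4+0+0 = 4.
Sunday + 4 ≡ Thursday — that's 2148's doomsday.
In July the doomsday date is Jul 11.
Jul 24 is 13 days after Jul 11; 13 mod 7 = 6, so Thursday + 6 = Wednesday.
2136 mod 7 = 1, so 2136 days after a Wednesday is Wednesday + 1 = Thursday.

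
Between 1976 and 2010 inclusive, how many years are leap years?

Multiples of 4 in [1976,2010]: 9.
Of those, multiples of 100: 1 (not leap unless ÷400).
Multiples of 400: 1.
Leap years = 9 − 1 + 1 = 9.

9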